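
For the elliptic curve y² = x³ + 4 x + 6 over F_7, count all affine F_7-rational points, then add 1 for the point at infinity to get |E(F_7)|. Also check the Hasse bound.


Affine points = {(1, 2), (1, 5), (2, 1), (2, 6), (4, 3), (4, 4), (5, 2), (5, 5), (6, 1), (6, 6)}; affine count = 10; |E(F_7)| = 11.

Discriminant check: Δ ∝ 4a³ + 27b² = 4·4³ + 27·6² = 4·64 + 27·36 ≡ 3 (mod 7). Nonzero ⇒ E is nonsingular.
For each x ∈ F_7, compute rhs = x³ + 4·x + 6 mod 7, then count y ∈ F_7 with y² ≡ rhs.
  x = 0: rhs = 6, matching y values: none (0 points).
  x = 1: rhs = 4, matching y values: 2, 5 (2 points).
  x = 2: rhs = 1, matching y values: 1, 6 (2 points).
  x = 3: rhs = 3, matching y values: none (0 points).
  x = 4: rhs = 2, matching y values: 3, 4 (2 points).
  x = 5: rhs = 4, matching y values: 2, 5 (2 points).
  x = 6: rhs = 1, matching y values: 1, 6 (2 points).
Total affine count: 10.
Full point count |E(F_7)| = 10 + 1 = 11.
Hasse bound: |11 − (7+1)| = |3| = 3 ≤ 2√7 ≈ 5.2915 ✓.


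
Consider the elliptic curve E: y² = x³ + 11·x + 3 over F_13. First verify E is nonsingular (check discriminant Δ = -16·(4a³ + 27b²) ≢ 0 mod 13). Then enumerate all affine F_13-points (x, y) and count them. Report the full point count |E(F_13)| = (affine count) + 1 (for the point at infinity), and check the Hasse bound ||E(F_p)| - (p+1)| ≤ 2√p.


Affine points = {(0, 4), (0, 9), (5, 1), (5, 12), (6, 5), (6, 8), (9, 5), (9, 8), (11, 5), (11, 8), (12, 2), (12, 11)}; affine count = 12; |E(F_13)| = 13.

Discriminant check: Δ ∝ 4a³ + 27b² = 4·11³ + 27·3² = 4·1331 + 27·9 ≡ 3 (mod 13). Nonzero ⇒ E is nonsingular.
For each x ∈ F_13, compute rhs = x³ + 11·x + 3 mod 13, then count y ∈ F_13 with y² ≡ rhs.
  x = 0: rhs = 3, matching y values: 4, 9 (2 points).
  x = 1: rhs = 2, matching y values: none (0 points).
  x = 2: rhs = 7, matching y values: none (0 points).
  x = 3: rhs = 11, matching y values: none (0 points).
  x = 4: rhs = 7, matching y values: none (0 points).
  x = 5: rhs = 1, matching y values: 1, 12 (2 points).
  x = 6: rhs = 12, matching y values: 5, 8 (2 points).
  x = 7: rhs = 7, matching y values: none (0 points).
  x = 8: rhs = 5, matching y values: none (0 points).
  x = 9: rhs = 12, matching y values: 5, 8 (2 points).
  x = 10: rhs = 8, matching y values: none (0 points).
  x = 11: rhs = 12, matching y values: 5, 8 (2 points).
  x = 12: rhs = 4, matching y values: 2, 11 (2 points).
Total affine count: 12.
Full point count |E(F_13)| = 12 + 1 = 13.
Hasse bound: |13 − (13+1)| = |-1| = 1 ≤ 2√13 ≈ 7.2111 ✓.


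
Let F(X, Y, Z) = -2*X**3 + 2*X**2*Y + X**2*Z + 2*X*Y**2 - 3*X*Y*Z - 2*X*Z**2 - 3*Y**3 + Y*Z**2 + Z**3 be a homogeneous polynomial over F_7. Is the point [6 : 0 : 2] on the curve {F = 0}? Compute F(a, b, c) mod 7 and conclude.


F(6,0,2) ≡ 6 (mod 7); P is NOT on the curve.

Evaluate F(6, 0, 2) term-by-term (mod 7).
  -2*X**3 ↦ -2·216·1·1 = -432
  2*X**2*Y ↦ 2·36·0·1 = 0
  X**2*Z ↦ 1·36·1·2 = 72
  2*X*Y**2 ↦ 2·6·0·1 = 0
  -3*X*Y*Z ↦ -3·6·0·2 = 0
  -2*X*Z**2 ↦ -2·6·1·4 = -48
  -3*Y**3 ↦ -3·1·0·1 = 0
  Y*Z**2 ↦ 1·1·0·4 = 0
  Z**3 ↦ 1·1·1·8 = 8
Sum: F(6, 0, 2) = (-432) + (0) + (72) + (0) + (0) + (-48) + (0) + (0) + (8) = -400.
Reducing mod 7: -400 ≡ 6 (mod 7).
Since F(a, b, c) ≡ 6 ≠ 0 (mod 7), P does NOT lie on the curve.


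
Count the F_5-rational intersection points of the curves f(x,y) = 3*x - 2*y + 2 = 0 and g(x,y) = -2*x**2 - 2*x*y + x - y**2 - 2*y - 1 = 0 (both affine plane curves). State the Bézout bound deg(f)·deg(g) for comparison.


Common zeros: ∅; count = 0; Bézout bound = 2.

deg(f) = 1, deg(g) = 2, so Bézout bound = 2.
Scan x ∈ F_5. For each x, list the y ∈ F_5 with f(x, y) ≡ 0 and those with g(x, y) ≡ 0 (mod 5); the common zeros in that column are the intersection.
  x = 0: f ≡ 0 at y ∈ {1}; g ≡ 0 at y ∈ {4}; common: ∅.
  x = 1: f ≡ 0 at y ∈ {0}; g ≡ 0 at y ∈ ∅; common: ∅.
  x = 2: f ≡ 0 at y ∈ {4}; g ≡ 0 at y ∈ ∅; common: ∅.
  x = 3: f ≡ 0 at y ∈ {3}; g ≡ 0 at y ∈ {1}; common: ∅.
  x = 4: f ≡ 0 at y ∈ {2}; g ≡ 0 at y ∈ {1, 4}; common: ∅.
Collecting: common zeros = ∅, so the count is 0.
Comparison with the Bézout bound: 0 ≤ 2 = deg(f)·deg(g), as expected for curves with no common component (the affine F_5-count falls short of the bound because intersections may lie at infinity, over extension fields, or carry multiplicity).


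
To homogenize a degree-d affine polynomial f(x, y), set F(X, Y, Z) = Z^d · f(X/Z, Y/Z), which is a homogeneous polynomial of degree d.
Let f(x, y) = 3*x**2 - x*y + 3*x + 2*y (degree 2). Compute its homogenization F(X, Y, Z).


F(X, Y, Z) = 3*X**2 - X*Y + 3*X*Z + 2*Y*Z

deg(f) = 2.
Substitute x = X/Z, y = Y/Z into f, then multiply by Z^2.
  monomial 3·x^2·y^0 ↦ 3·X^2·Y^0·Z^0.
  monomial -1·x^1·y^1 ↦ -1·X^1·Y^1·Z^0.
  monomial 3·x^1·y^0 ↦ 3·X^1·Y^0·Z^1.
  monomial 2·x^0·y^1 ↦ 2·X^0·Y^1·Z^1.
Collecting: F(X, Y, Z) = 3*X**2 - X*Y + 3*X*Z + 2*Y*Z.


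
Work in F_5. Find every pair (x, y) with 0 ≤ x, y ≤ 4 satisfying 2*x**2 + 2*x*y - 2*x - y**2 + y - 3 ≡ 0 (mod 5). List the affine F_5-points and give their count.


Affine F_5-points: {(0, 2), (0, 4), (2, 1), (2, 4), (3, 1), (4, 2)}; count = 6.

For each of the 25 pairs (x, y) ∈ F_5², evaluate f(x, y) mod 5. Record the zeros.
  x = 0: [0↦2, 1↦2, 2↦0, 3↦1, 4↦0]  zeros at y ∈ {2, 4}
  x = 1: [0↦2, 1↦4, 2↦4, 3↦2, 4↦3]  zeros at y ∈ ∅
  x = 2: [0↦1, 1↦0, 2↦2, 3↦2, 4↦0]  zeros at y ∈ {1, 4}
  x = 3: [0↦4, 1↦0, 2↦4, 3↦1, 4↦1]  zeros at y ∈ {1}
  x = 4: [0↦1, 1↦4, 2↦0, 3↦4, 4↦1]  zeros at y ∈ {2}
Collecting zeros: affine points = {(0, 2), (0, 4), (2, 1), (2, 4), (3, 1), (4, 2)}.
Total count |C(F_5)_aff| = 6.


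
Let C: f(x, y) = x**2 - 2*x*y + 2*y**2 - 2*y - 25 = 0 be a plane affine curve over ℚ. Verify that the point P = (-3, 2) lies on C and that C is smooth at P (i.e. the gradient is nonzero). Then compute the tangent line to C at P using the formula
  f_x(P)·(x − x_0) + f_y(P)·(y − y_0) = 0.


Tangent line at P: -10*x + 12*y - 54 = 0.

Step 1: f(-3, 2) = 0, so P lies on C.
Step 2: partial derivatives
  f_x(x, y) = 2*x - 2*y, f_y(x, y) = -2*x + 4*y - 2.
  f_x(P) = -10, f_y(P) = 12 (gradient nonzero, so P is smooth).
Step 3: tangent line at P: -10·(x − -3) + 12·(y − 2) = 0.
Expanding: -10*x + 12*y - 54 = 0.


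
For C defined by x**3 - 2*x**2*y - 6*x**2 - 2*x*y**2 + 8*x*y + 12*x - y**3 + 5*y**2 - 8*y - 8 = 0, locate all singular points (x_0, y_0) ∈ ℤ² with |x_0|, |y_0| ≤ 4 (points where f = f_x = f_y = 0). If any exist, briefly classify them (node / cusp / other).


Singular points: {(2, 0)}; classification: cusp.

Compute partial derivatives:
  f_x = 3*x**2 - 4*x*y - 12*x - 2*y**2 + 8*y + 12.
  f_y = -2*x**2 - 4*x*y + 8*x - 3*y**2 + 10*y - 8.
Scan x_0 ∈ {−4, ..., 4}. For each x_0, f_y(x_0, y) is a polynomial in y; find its integer roots y ∈ {−4, ..., 4}, then test f_x and f at those candidates.
  x = -4: f_y(-4, y) = -3*y**2 + 26*y - 72; no integer root y with |y| ≤ 4.
  x = -3: f_y(-3, y) = -3*y**2 + 22*y - 50; no integer root y with |y| ≤ 4.
  x = -2: f_y(-2, y) = -3*y**2 + 18*y - 32; no integer root y with |y| ≤ 4.
  x = -1: f_y(-1, y) = -3*y**2 + 14*y - 18; no integer root y with |y| ≤ 4.
  x = 0: f_y(0, y) = -3*y**2 + 10*y - 8; vanishes at y ∈ {2}. (0, 2): f_x = 20 ≠ 0.
  x = 1: f_y(1, y) = -3*y**2 + 6*y - 2; no integer root y with |y| ≤ 4.
  x = 2: f_y(2, y) = -3*y**2 + 2*y; vanishes at y ∈ {0}. (2, 0): f_x = 0, f = 0 — SINGULAR.
  x = 3: f_y(3, y) = -3*y**2 - 2*y - 2; no integer root y with |y| ≤ 4.
  x = 4: f_y(4, y) = -3*y**2 - 6*y - 8; no integer root y with |y| ≤ 4.
Only singular point on the grid: (2, 0).
Classify: substitute x = 2 + u, y = 0 + v and expand: f = u**3 - 2*u**2*v - 2*u*v**2 - v**3 + v**2.
No constant or linear terms (consistent with a singular point). Quadratic part: v**2. Cubic part: u**3 - 2*u**2*v - 2*u*v**2 - v**3.
The quadratic part v**2 is a perfect square, so there is a single (double) tangent line v = 0, i.e. y = 0. Restricting the cubic part to that line (v = 0) leaves u**3 ≠ 0, so f is not divisible by v and the branch is v² ≈ -u**3 to lowest order — this is a cusp.
Classification: cusp.


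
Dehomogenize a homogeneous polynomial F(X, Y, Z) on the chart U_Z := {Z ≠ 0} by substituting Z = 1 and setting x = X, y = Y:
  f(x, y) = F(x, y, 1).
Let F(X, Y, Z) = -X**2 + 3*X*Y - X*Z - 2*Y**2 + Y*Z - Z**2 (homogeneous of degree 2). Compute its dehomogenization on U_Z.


f(x, y) = -x**2 + 3*x*y - x - 2*y**2 + y - 1

On U_Z we set Z = 1. Each monomial c·X^i·Y^j·Z^k in F becomes c·x^i·y^j·1^k = c·x^i·y^j.
Substituting Z = 1: F(X, Y, 1) = -x**2 + 3*x*y - x - 2*y**2 + y - 1.
Note: deg(f) ≤ deg(F) = 2; strict inequality happens when F is divisible by Z (lost terms).


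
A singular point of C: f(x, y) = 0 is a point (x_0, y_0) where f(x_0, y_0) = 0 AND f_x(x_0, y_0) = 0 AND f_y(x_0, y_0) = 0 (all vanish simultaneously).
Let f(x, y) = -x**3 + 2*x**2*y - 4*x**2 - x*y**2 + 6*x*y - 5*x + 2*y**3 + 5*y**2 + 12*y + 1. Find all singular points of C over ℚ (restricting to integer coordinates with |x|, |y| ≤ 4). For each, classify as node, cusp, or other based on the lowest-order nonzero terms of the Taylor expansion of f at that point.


Singular points: {(-2, -1)}; classification: cusp.

Compute partial derivatives:
  f_x = -3*x**2 + 4*x*y - 8*x - y**2 + 6*y - 5.
  f_y = 2*x**2 - 2*x*y + 6*x + 6*y**2 + 10*y + 12.
Scan x_0 ∈ {−4, ..., 4}. For each x_0, f_y(x_0, y) is a polynomial in y; find its integer roots y ∈ {−4, ..., 4}, then test f_x and f at those candidates.
  x = -4: f_y(-4, y) = 6*y**2 + 18*y + 20; no integer root y with |y| ≤ 4.
  x = -3: f_y(-3, y) = 6*y**2 + 16*y + 12; no integer root y with |y| ≤ 4.
  x = -2: f_y(-2, y) = 6*y**2 + 14*y + 8; vanishes at y ∈ {-1}. (-2, -1): f_x = 0, f = 0 — SINGULAR.
  x = -1: f_y(-1, y) = 6*y**2 + 12*y + 8; no integer root y with |y| ≤ 4.
  x = 0: f_y(0, y) = 6*y**2 + 10*y + 12; no integer root y with |y| ≤ 4.
  x = 1: f_y(1, y) = 6*y**2 + 8*y + 20; no integer root y with |y| ≤ 4.
  x = 2: f_y(2, y) = 6*y**2 + 6*y + 32; no integer root y with |y| ≤ 4.
  x = 3: f_y(3, y) = 6*y**2 + 4*y + 48; no integer root y with |y| ≤ 4.
  x = 4: f_y(4, y) = 6*y**2 + 2*y + 68; no integer root y with |y| ≤ 4.
Only singular point on the grid: (-2, -1).
Classify: substitute x = -2 + u, y = -1 + v and expand: f = -u**3 + 2*u**2*v - u*v**2 + 2*v**3 + v**2.
No constant or linear terms (consistent with a singular point). Quadratic part: v**2. Cubic part: -u**3 + 2*u**2*v - u*v**2 + 2*v**3.
The quadratic part v**2 is a perfect square, so there is a single (double) tangent line v = 0, i.e. y = -1. Restricting the cubic part to that line (v = 0) leaves -u**3 ≠ 0, so f is not divisible by v and the branch is v² ≈ u**3 to lowest order — this is a cusp.
Classification: cusp.


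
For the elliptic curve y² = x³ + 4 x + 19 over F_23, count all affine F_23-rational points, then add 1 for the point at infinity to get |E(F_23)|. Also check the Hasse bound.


Affine points = {(1, 1), (1, 22), (2, 9), (2, 14), (3, 9), (3, 14), (5, 7), (5, 16), (6, 11), (6, 12), (9, 5), (9, 18), (10, 1), (10, 22), (12, 1), (12, 22), (14, 6), (14, 17), (15, 2), (15, 21), (16, 4), (16, 19), (17, 3), (17, 20), (18, 9), (18, 14), (19, 10), (19, 13), (20, 7), (20, 16), (21, 7), (21, 16)}; affine count = 32; |E(F_23)| = 33.

Discriminant check: Δ ∝ 4a³ + 27b² = 4·4³ + 27·19² = 4·64 + 27·361 ≡ 21 (mod 23). Nonzero ⇒ E is nonsingular.
For each x ∈ F_23, compute rhs = x³ + 4·x + 19 mod 23, then count y ∈ F_23 with y² ≡ rhs.
  x = 0: rhs = 19, matching y values: none (0 points).
  x = 1: rhs = 1, matching y values: 1, 22 (2 points).
  x = 2: rhs = 12, matching y values: 9, 14 (2 points).
  x = 3: rhs = 12, matching y values: 9, 14 (2 points).
  x = 4: rhs = 7, matching y values: none (0 points).
  x = 5: rhs = 3, matching y values: 7, 16 (2 points).
  x = 6: rhs = 6, matching y values: 11, 12 (2 points).
  x = 7: rhs = 22, matching y values: none (0 points).
  x = 8: rhs = 11, matching y values: none (0 points).
  x = 9: rhs = 2, matching y values: 5, 18 (2 points).
  x = 10: rhs = 1, matching y values: 1, 22 (2 points).
  x = 11: rhs = 14, matching y values: none (0 points).
  x = 12: rhs = 1, matching y values: 1, 22 (2 points).
  x = 13: rhs = 14, matching y values: none (0 points).
  x = 14: rhs = 13, matching y values: 6, 17 (2 points).
  x = 15: rhs = 4, matching y values: 2, 21 (2 points).
  x = 16: rhs = 16, matching y values: 4, 19 (2 points).
  x = 17: rhs = 9, matching y values: 3, 20 (2 points).
  x = 18: rhs = 12, matching y values: 9, 14 (2 points).
  x = 19: rhs = 8, matching y values: 10, 13 (2 points).
  x = 20: rhs = 3, matching y values: 7, 16 (2 points).
  x = 21: rhs = 3, matching y values: 7, 16 (2 points).
  x = 22: rhs = 14, matching y values: none (0 points).
Total affine count: 32.
Full point count |E(F_23)| = 32 + 1 = 33.
Hasse bound: |33 − (23+1)| = |9| = 9 ≤ 2√23 ≈ 9.5917 ✓.


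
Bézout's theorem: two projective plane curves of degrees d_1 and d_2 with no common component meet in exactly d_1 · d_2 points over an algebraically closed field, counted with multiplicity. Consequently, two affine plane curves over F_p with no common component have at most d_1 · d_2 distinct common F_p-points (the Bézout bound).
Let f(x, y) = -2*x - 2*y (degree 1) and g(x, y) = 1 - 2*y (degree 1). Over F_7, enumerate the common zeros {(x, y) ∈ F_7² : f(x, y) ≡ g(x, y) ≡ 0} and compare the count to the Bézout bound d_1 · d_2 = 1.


Common zeros: {(3, 4)}; count = 1; Bézout bound = 1.

deg(f) = 1, deg(g) = 1, so Bézout bound = 1.
Scan x ∈ F_7. For each x, list the y ∈ F_7 with f(x, y) ≡ 0 and those with g(x, y) ≡ 0 (mod 7); the common zeros in that column are the intersection.
  x = 0: f ≡ 0 at y ∈ {0}; g ≡ 0 at y ∈ {4}; common: ∅.
  x = 1: f ≡ 0 at y ∈ {6}; g ≡ 0 at y ∈ {4}; common: ∅.
  x = 2: f ≡ 0 at y ∈ {5}; g ≡ 0 at y ∈ {4}; common: ∅.
  x = 3: f ≡ 0 at y ∈ {4}; g ≡ 0 at y ∈ {4}; common: {4}.
  x = 4: f ≡ 0 at y ∈ {3}; g ≡ 0 at y ∈ {4}; common: ∅.
  x = 5: f ≡ 0 at y ∈ {2}; g ≡ 0 at y ∈ {4}; common: ∅.
  x = 6: f ≡ 0 at y ∈ {1}; g ≡ 0 at y ∈ {4}; common: ∅.
Collecting: common zeros = {(3, 4)}, so the count is 1.
Comparison with the Bézout bound: 1 ≤ 1 = deg(f)·deg(g), as expected for curves with no common component (the bound is attained).


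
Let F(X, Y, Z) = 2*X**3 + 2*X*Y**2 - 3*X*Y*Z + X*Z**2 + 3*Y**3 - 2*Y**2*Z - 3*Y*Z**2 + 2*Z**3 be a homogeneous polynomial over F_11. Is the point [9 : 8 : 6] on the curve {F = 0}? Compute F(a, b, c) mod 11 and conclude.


F(9,8,6) ≡ 5 (mod 11); P is NOT on the curve.

Evaluate F(9, 8, 6) term-by-term (mod 11).
  2*X**3 ↦ 2·729·1·1 = 1458
  2*X*Y**2 ↦ 2·9·64·1 = 1152
  -3*X*Y*Z ↦ -3·9·8·6 = -1296
  X*Z**2 ↦ 1·9·1·36 = 324
  3*Y**3 ↦ 3·1·512·1 = 1536
  -2*Y**2*Z ↦ -2·1·64·6 = -768
  -3*Y*Z**2 ↦ -3·1·8·36 = -864
  2*Z**3 ↦ 2·1·1·216 = 432
Sum: F(9, 8, 6) = (1458) + (1152) + (-1296) + (324) + (1536) + (-768) + (-864) + (432) = 1974.
Reducing mod 11: 1974 ≡ 5 (mod 11).
Since F(a, b, c) ≡ 5 ≠ 0 (mod 11), P does NOT lie on the curve.


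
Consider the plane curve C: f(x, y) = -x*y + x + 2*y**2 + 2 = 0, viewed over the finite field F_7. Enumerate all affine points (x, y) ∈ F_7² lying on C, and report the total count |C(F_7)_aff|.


Affine F_7-points: {(2, 4), (3, 2), (3, 3), (5, 0), (5, 6), (6, 5)}; count = 6.

For each of the 49 pairs (x, y) ∈ F_7², evaluate f(x, y) mod 7. Record the zeros.
  x = 0: [0↦2, 1↦4, 2↦3, 3↦6, 4↦6, 5↦3, 6↦4]  zeros at y ∈ ∅
  x = 1: [0↦3, 1↦4, 2↦2, 3↦4, 4↦3, 5↦6, 6↦6]  zeros at y ∈ ∅
  x = 2: [0↦4, 1↦4, 2↦1, 3↦2, 4↦0, 5↦2, 6↦1]  zeros at y ∈ {4}
  x = 3: [0↦5, 1↦4, 2↦0, 3↦0, 4↦4, 5↦5, 6↦3]  zeros at y ∈ {2, 3}
  x = 4: [0↦6, 1↦4, 2↦6, 3↦5, 4↦1, 5↦1, 6↦5]  zeros at y ∈ ∅
  x = 5: [0↦0, 1↦4, 2↦5, 3↦3, 4↦5, 5↦4, 6↦0]  zeros at y ∈ {0, 6}
  x = 6: [0↦1, 1↦4, 2↦4, 3↦1, 4↦2, 5↦0, 6↦2]  zeros at y ∈ {5}
Collecting zeros: affine points = {(2, 4), (3, 2), (3, 3), (5, 0), (5, 6), (6, 5)}.
Total count |C(F_7)_aff| = 6.


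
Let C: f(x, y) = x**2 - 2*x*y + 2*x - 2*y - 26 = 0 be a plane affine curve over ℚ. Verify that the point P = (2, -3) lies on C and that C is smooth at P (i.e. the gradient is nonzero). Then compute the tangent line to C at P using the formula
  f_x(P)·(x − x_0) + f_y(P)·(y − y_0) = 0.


Tangent line at P: 12*x - 6*y - 42 = 0.

Step 1: f(2, -3) = 0, so P lies on C.
Step 2: partial derivatives
  f_x(x, y) = 2*x - 2*y + 2, f_y(x, y) = -2*x - 2.
  f_x(P) = 12, f_y(P) = -6 (gradient nonzero, so P is smooth).
Step 3: tangent line at P: 12·(x − 2) + -6·(y − -3) = 0.
Expanding: 12*x - 6*y - 42 = 0.


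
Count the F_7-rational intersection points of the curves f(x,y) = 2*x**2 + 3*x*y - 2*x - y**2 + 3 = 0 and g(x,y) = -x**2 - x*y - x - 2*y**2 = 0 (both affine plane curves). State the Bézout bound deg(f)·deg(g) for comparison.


Common zeros: {(3, 4), (3, 5), (6, 0), (6, 4)}; count = 4; Bézout bound = 4.

deg(f) = 2, deg(g) = 2, so Bézout bound = 4.
Scan x ∈ F_7. For each x, list the y ∈ F_7 with f(x, y) ≡ 0 and those with g(x, y) ≡ 0 (mod 7); the common zeros in that column are the intersection.
  x = 0: f ≡ 0 at y ∈ ∅; g ≡ 0 at y ∈ {0}; common: ∅.
  x = 1: f ≡ 0 at y ∈ {5}; g ≡ 0 at y ∈ ∅; common: ∅.
  x = 2: f ≡ 0 at y ∈ {0, 6}; g ≡ 0 at y ∈ ∅; common: ∅.
  x = 3: f ≡ 0 at y ∈ {4, 5}; g ≡ 0 at y ∈ {4, 5}; common: {4, 5}.
  x = 4: f ≡ 0 at y ∈ {6}; g ≡ 0 at y ∈ ∅; common: ∅.
  x = 5: f ≡ 0 at y ∈ ∅; g ≡ 0 at y ∈ {3, 5}; common: ∅.
  x = 6: f ≡ 0 at y ∈ {0, 4}; g ≡ 0 at y ∈ {0, 4}; common: {0, 4}.
Collecting: common zeros = {(3, 4), (3, 5), (6, 0), (6, 4)}, so the count is 4.
Comparison with the Bézout bound: 4 ≤ 4 = deg(f)·deg(g), as expected for curves with no common component (the bound is attained).


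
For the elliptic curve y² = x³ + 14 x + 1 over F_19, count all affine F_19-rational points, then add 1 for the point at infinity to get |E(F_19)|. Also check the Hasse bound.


Affine points = {(0, 1), (0, 18), (1, 4), (1, 15), (4, 8), (4, 11), (5, 5), (5, 14), (6, 4), (6, 15), (7, 9), (7, 10), (8, 6), (8, 13), (9, 1), (9, 18), (10, 1), (10, 18), (11, 2), (11, 17), (12, 4), (12, 15), (13, 9), (13, 10), (18, 9), (18, 10)}; affine count = 26; |E(F_19)| = 27.

Discriminant check: Δ ∝ 4a³ + 27b² = 4·14³ + 27·1² = 4·2744 + 27·1 ≡ 2 (mod 19). Nonzero ⇒ E is nonsingular.
For each x ∈ F_19, compute rhs = x³ + 14·x + 1 mod 19, then count y ∈ F_19 with y² ≡ rhs.
  x = 0: rhs = 1, matching y values: 1, 18 (2 points).
  x = 1: rhs = 16, matching y values: 4, 15 (2 points).
  x = 2: rhs = 18, matching y values: none (0 points).
  x = 3: rhs = 13, matching y values: none (0 points).
  x = 4: rhs = 7, matching y values: 8, 11 (2 points).
  x = 5: rhs = 6, matching y values: 5, 14 (2 points).
  x = 6: rhs = 16, matching y values: 4, 15 (2 points).
  x = 7: rhs = 5, matching y values: 9, 10 (2 points).
  x = 8: rhs = 17, matching y values: 6, 13 (2 points).
  x = 9: rhs = 1, matching y values: 1, 18 (2 points).
  x = 10: rhs = 1, matching y values: 1, 18 (2 points).
  x = 11: rhs = 4, matching y values: 2, 17 (2 points).
  x = 12: rhs = 16, matching y values: 4, 15 (2 points).
  x = 13: rhs = 5, matching y values: 9, 10 (2 points).
  x = 14: rhs = 15, matching y values: none (0 points).
  x = 15: rhs = 14, matching y values: none (0 points).
  x = 16: rhs = 8, matching y values: none (0 points).
  x = 17: rhs = 3, matching y values: none (0 points).
  x = 18: rhs = 5, matching y values: 9, 10 (2 points).
Total affine count: 26.
Full point count |E(F_19)| = 26 + 1 = 27.
Hasse bound: |27 − (19+1)| = |7| = 7 ≤ 2√19 ≈ 8.7178 ✓.


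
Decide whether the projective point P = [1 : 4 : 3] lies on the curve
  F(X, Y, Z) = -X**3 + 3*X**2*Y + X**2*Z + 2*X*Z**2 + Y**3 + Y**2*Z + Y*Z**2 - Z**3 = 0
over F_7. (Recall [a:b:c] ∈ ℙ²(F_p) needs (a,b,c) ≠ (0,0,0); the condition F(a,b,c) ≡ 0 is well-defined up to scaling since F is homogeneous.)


F(1,4,3) ≡ 6 (mod 7); P is NOT on the curve.

Evaluate F(1, 4, 3) term-by-term (mod 7).
  -X**3 ↦ -1·1·1·1 = -1
  3*X**2*Y ↦ 3·1·4·1 = 12
  X**2*Z ↦ 1·1·1·3 = 3
  2*X*Z**2 ↦ 2·1·1·9 = 18
  Y**3 ↦ 1·1·64·1 = 64
  Y**2*Z ↦ 1·1·16·3 = 48
  Y*Z**2 ↦ 1·1·4·9 = 36
  -Z**3 ↦ -1·1·1·27 = -27
Sum: F(1, 4, 3) = (-1) + (12) + (3) + (18) + (64) + (48) + (36) + (-27) = 153.
Reducing mod 7: 153 ≡ 6 (mod 7).
Since F(a, b, c) ≡ 6 ≠ 0 (mod 7), P does NOT lie on the curve.


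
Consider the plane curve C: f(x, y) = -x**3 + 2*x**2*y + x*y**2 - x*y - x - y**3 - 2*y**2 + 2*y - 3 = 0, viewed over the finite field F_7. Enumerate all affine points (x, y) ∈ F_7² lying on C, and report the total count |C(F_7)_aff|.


Affine F_7-points: {(0, 3), (0, 4), (0, 5), (1, 5), (2, 5), (3, 3), (4, 6), (5, 0), (5, 1), (5, 2), (6, 1)}; count = 11.

For each of the 49 pairs (x, y) ∈ F_7², evaluate f(x, y) mod 7. Record the zeros.
  x = 0: [0↦4, 1↦3, 2↦6, 3↦0, 4↦0, 5↦0, 6↦1]  zeros at y ∈ {3, 4, 5}
  x = 1: [0↦2, 1↦3, 2↦3, 3↦3, 4↦4, 5↦0, 6↦6]  zeros at y ∈ {5}
  x = 2: [0↦1, 1↦1, 2↦2, 3↦5, 4↦4, 5↦0, 6↦1]  zeros at y ∈ {5}
  x = 3: [0↦2, 1↦5, 2↦4, 3↦0, 4↦1, 5↦1, 6↦1]  zeros at y ∈ {3}
  x = 4: [0↦6, 1↦2, 2↦3, 3↦3, 4↦3, 5↦4, 6↦0]  zeros at y ∈ {6}
  x = 5: [0↦0, 1↦0, 2↦0, 3↦1, 4↦4, 5↦3, 6↦6]  zeros at y ∈ {0, 1, 2}
  x = 6: [0↦6, 1↦0, 2↦3, 3↦2, 4↦5, 5↦6, 6↦6]  zeros at y ∈ {1}
Collecting zeros: affine points = {(0, 3), (0, 4), (0, 5), (1, 5), (2, 5), (3, 3), (4, 6), (5, 0), (5, 1), (5, 2), (6, 1)}.
Total count |C(F_7)_aff| = 11.


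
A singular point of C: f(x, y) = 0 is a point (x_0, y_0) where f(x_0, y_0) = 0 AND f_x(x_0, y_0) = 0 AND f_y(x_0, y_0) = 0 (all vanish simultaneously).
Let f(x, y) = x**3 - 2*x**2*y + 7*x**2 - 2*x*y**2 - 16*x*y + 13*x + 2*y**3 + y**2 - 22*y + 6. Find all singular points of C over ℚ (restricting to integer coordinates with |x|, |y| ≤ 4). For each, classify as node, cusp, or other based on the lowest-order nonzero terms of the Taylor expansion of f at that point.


Singular points: {(-3, -1)}; classification: cusp.

Compute partial derivatives:
  f_x = 3*x**2 - 4*x*y + 14*x - 2*y**2 - 16*y + 13.
  f_y = -2*x**2 - 4*x*y - 16*x + 6*y**2 + 2*y - 22.
Scan x_0 ∈ {−4, ..., 4}. For each x_0, f_y(x_0, y) is a polynomial in y; find its integer roots y ∈ {−4, ..., 4}, then test f_x and f at those candidates.
  x = -4: f_y(-4, y) = 6*y**2 + 18*y + 10; no integer root y with |y| ≤ 4.
  x = -3: f_y(-3, y) = 6*y**2 + 14*y + 8; vanishes at y ∈ {-1}. (-3, -1): f_x = 0, f = 0 — SINGULAR.
  x = -2: f_y(-2, y) = 6*y**2 + 10*y + 2; no integer root y with |y| ≤ 4.
  x = -1: f_y(-1, y) = 6*y**2 + 6*y - 8; no integer root y with |y| ≤ 4.
  x = 0: f_y(0, y) = 6*y**2 + 2*y - 22; no integer root y with |y| ≤ 4.
  x = 1: f_y(1, y) = 6*y**2 - 2*y - 40; no integer root y with |y| ≤ 4.
  x = 2: f_y(2, y) = 6*y**2 - 6*y - 62; no integer root y with |y| ≤ 4.
  x = 3: f_y(3, y) = 6*y**2 - 10*y - 88; no integer root y with |y| ≤ 4.
  x = 4: f_y(4, y) = 6*y**2 - 14*y - 118; no integer root y with |y| ≤ 4.
Only singular point on the grid: (-3, -1).
Classify: substitute x = -3 + u, y = -1 + v and expand: f = u**3 - 2*u**2*v - 2*u*v**2 + 2*v**3 + v**2.
No constant or linear terms (consistent with a singular point). Quadratic part: v**2. Cubic part: u**3 - 2*u**2*v - 2*u*v**2 + 2*v**3.
The quadratic part v**2 is a perfect square, so there is a single (double) tangent line v = 0, i.e. y = -1. Restricting the cubic part to that line (v = 0) leaves u**3 ≠ 0, so f is not divisible by v and the branch is v² ≈ -u**3 to lowest order — this is a cusp.
Classification: cusp.


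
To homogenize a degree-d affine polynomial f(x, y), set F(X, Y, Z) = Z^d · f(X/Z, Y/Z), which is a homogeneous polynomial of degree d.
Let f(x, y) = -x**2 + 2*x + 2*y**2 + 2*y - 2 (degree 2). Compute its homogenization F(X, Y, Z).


F(X, Y, Z) = -X**2 + 2*X*Z + 2*Y**2 + 2*Y*Z - 2*Z**2

deg(f) = 2.
Substitute x = X/Z, y = Y/Z into f, then multiply by Z^2.
  monomial -1·x^2·y^0 ↦ -1·X^2·Y^0·Z^0.
  monomial 2·x^1·y^0 ↦ 2·X^1·Y^0·Z^1.
  monomial 2·x^0·y^2 ↦ 2·X^0·Y^2·Z^0.
  monomial 2·x^0·y^1 ↦ 2·X^0·Y^1·Z^1.
  monomial -2·x^0·y^0 ↦ -2·X^0·Y^0·Z^2.
Collecting: F(X, Y, Z) = -X**2 + 2*X*Z + 2*Y**2 + 2*Y*Z - 2*Z**2.


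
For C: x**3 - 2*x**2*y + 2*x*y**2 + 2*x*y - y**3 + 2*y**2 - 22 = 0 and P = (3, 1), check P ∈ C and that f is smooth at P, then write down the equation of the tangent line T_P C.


Tangent line at P: 19*x + y - 58 = 0.

Step 1: f(3, 1) = 0, so P lies on C.
Step 2: partial derivatives
  f_x(x, y) = 3*x**2 - 4*x*y + 2*y**2 + 2*y, f_y(x, y) = -2*x**2 + 4*x*y + 2*x - 3*y**2 + 4*y.
  f_x(P) = 19, f_y(P) = 1 (gradient nonzero, so P is smooth).
Step 3: tangent line at P: 19·(x − 3) + 1·(y − 1) = 0.
Expanding: 19*x + y - 58 = 0.


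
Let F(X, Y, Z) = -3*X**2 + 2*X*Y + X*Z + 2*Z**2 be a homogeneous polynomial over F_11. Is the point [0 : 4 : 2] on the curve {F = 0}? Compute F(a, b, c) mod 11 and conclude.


F(0,4,2) ≡ 8 (mod 11); P is NOT on the curve.

Evaluate F(0, 4, 2) term-by-term (mod 11).
  -3*X**2 ↦ -3·0·1·1 = 0
  2*X*Y ↦ 2·0·4·1 = 0
  X*Z ↦ 1·0·1·2 = 0
  2*Z**2 ↦ 2·1·1·4 = 8
Sum: F(0, 4, 2) = (0) + (0) + (0) + (8) = 8.
Reducing mod 11: 8 ≡ 8 (mod 11).
Since F(a, b, c) ≡ 8 ≠ 0 (mod 11), P does NOT lie on the curve.


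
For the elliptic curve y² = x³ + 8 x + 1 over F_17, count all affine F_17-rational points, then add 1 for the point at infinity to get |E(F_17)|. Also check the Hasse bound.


Affine points = {(0, 1), (0, 16), (2, 5), (2, 12), (3, 1), (3, 16), (5, 8), (5, 9), (7, 3), (7, 14), (8, 4), (8, 13), (11, 3), (11, 14), (14, 1), (14, 16), (16, 3), (16, 14)}; affine count = 18; |E(F_17)| = 19.

Discriminant check: Δ ∝ 4a³ + 27b² = 4·8³ + 27·1² = 4·512 + 27·1 ≡ 1 (mod 17). Nonzero ⇒ E is nonsingular.
For each x ∈ F_17, compute rhs = x³ + 8·x + 1 mod 17, then count y ∈ F_17 with y² ≡ rhs.
  x = 0: rhs = 1, matching y values: 1, 16 (2 points).
  x = 1: rhs = 10, matching y values: none (0 points).
  x = 2: rhs = 8, matching y values: 5, 12 (2 points).
  x = 3: rhs = 1, matching y values: 1, 16 (2 points).
  x = 4: rhs = 12, matching y values: none (0 points).
  x = 5: rhs = 13, matching y values: 8, 9 (2 points).
  x = 6: rhs = 10, matching y values: none (0 points).
  x = 7: rhs = 9, matching y values: 3, 14 (2 points).
  x = 8: rhs = 16, matching y values: 4, 13 (2 points).
  x = 9: rhs = 3, matching y values: none (0 points).
  x = 10: rhs = 10, matching y values: none (0 points).
  x = 11: rhs = 9, matching y values: 3, 14 (2 points).
  x = 12: rhs = 6, matching y values: none (0 points).
  x = 13: rhs = 7, matching y values: none (0 points).
  x = 14: rhs = 1, matching y values: 1, 16 (2 points).
  x = 15: rhs = 11, matching y values: none (0 points).
  x = 16: rhs = 9, matching y values: 3, 14 (2 points).
Total affine count: 18.
Full point count |E(F_17)| = 18 + 1 = 19.
Hasse bound: |19 − (17+1)| = |1| = 1 ≤ 2√17 ≈ 8.2462 ✓.


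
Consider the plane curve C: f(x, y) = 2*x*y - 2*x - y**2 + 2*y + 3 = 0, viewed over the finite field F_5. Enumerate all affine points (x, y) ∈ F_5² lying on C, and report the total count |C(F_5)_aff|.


Affine F_5-points: {(0, 3), (0, 4), (1, 2), (4, 0)}; count = 4.

For each of the 25 pairs (x, y) ∈ F_5², evaluate f(x, y) mod 5. Record the zeros.
  x = 0: [0↦3, 1↦4, 2↦3, 3↦0, 4↦0]  zeros at y ∈ {3, 4}
  x = 1: [0↦1, 1↦4, 2↦0, 3↦4, 4↦1]  zeros at y ∈ {2}
  x = 2: [0↦4, 1↦4, 2↦2, 3↦3, 4↦2]  zeros at y ∈ ∅
  x = 3: [0↦2, 1↦4, 2↦4, 3↦2, 4↦3]  zeros at y ∈ ∅
  x = 4: [0↦0, 1↦4, 2↦1, 3↦1, 4↦4]  zeros at y ∈ {0}
Collecting zeros: affine points = {(0, 3), (0, 4), (1, 2), (4, 0)}.
Total count |C(F_5)_aff| = 4.


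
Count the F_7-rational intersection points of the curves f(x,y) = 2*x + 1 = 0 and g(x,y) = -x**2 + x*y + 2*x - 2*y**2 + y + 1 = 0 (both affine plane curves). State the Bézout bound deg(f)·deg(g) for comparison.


Common zeros: {(3, 1)}; count = 1; Bézout bound = 2.

deg(f) = 1, deg(g) = 2, so Bézout bound = 2.
Scan x ∈ F_7. For each x, list the y ∈ F_7 with f(x, y) ≡ 0 and those with g(x, y) ≡ 0 (mod 7); the common zeros in that column are the intersection.
  x = 0: f ≡ 0 at y ∈ ∅; g ≡ 0 at y ∈ {1, 3}; common: ∅.
  x = 1: f ≡ 0 at y ∈ ∅; g ≡ 0 at y ∈ ∅; common: ∅.
  x = 2: f ≡ 0 at y ∈ ∅; g ≡ 0 at y ∈ ∅; common: ∅.
  x = 3: f ≡ 0 at y ∈ {0, 1, 2, 3, 4, 5, 6}; g ≡ 0 at y ∈ {1}; common: {1}.
  x = 4: f ≡ 0 at y ∈ ∅; g ≡ 0 at y ∈ {0, 6}; common: ∅.
  x = 5: f ≡ 0 at y ∈ ∅; g ≡ 0 at y ∈ {0, 3}; common: ∅.
  x = 6: f ≡ 0 at y ∈ ∅; g ≡ 0 at y ∈ ∅; common: ∅.
Collecting: common zeros = {(3, 1)}, so the count is 1.
Comparison with the Bézout bound: 1 ≤ 2 = deg(f)·deg(g), as expected for curves with no common component (the affine F_7-count falls short of the bound because intersections may lie at infinity, over extension fields, or carry multiplicity).


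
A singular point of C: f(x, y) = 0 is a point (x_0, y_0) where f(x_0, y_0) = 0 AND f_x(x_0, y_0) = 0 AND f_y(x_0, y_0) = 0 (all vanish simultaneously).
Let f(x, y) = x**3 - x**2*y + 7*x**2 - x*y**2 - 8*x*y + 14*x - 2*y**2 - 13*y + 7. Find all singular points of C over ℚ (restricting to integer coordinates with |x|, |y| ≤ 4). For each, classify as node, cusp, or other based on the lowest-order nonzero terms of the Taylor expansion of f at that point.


Singular points: {(-3, -1)}; classification: node.

Compute partial derivatives:
  f_x = 3*x**2 - 2*x*y + 14*x - y**2 - 8*y + 14.
  f_y = -x**2 - 2*x*y - 8*x - 4*y - 13.
Scan x_0 ∈ {−4, ..., 4}. For each x_0, f_y(x_0, y) is a polynomial in y; find its integer roots y ∈ {−4, ..., 4}, then test f_x and f at those candidates.
  x = -4: f_y(-4, y) = 4*y + 3; no integer root y with |y| ≤ 4.
  x = -3: f_y(-3, y) = 2*y + 2; vanishes at y ∈ {-1}. (-3, -1): f_x = 0, f = 0 — SINGULAR.
  x = -2: f_y(-2, y) = -1; no integer root y with |y| ≤ 4.
  x = -1: f_y(-1, y) = -2*y - 6; vanishes at y ∈ {-3}. (-1, -3): f_x = 12 ≠ 0.
  x = 0: f_y(0, y) = -4*y - 13; no integer root y with |y| ≤ 4.
  x = 1: f_y(1, y) = -6*y - 22; no integer root y with |y| ≤ 4.
  x = 2: f_y(2, y) = -8*y - 33; no integer root y with |y| ≤ 4.
  x = 3: f_y(3, y) = -10*y - 46; no integer root y with |y| ≤ 4.
  x = 4: f_y(4, y) = -12*y - 61; no integer root y with |y| ≤ 4.
Only singular point on the grid: (-3, -1).
Classify: substitute x = -3 + u, y = -1 + v and expand: f = u**3 - u**2*v - u**2 - u*v**2 + v**2.
No constant or linear terms (consistent with a singular point). Quadratic part: -u**2 + v**2. Cubic part: u**3 - u**2*v - u*v**2.
The quadratic part v**2 - u**2 = (v − u)(v + u) splits into two distinct linear factors, so there are two distinct tangent lines y − -1 = ±(x − -3) — this is a node (ordinary double point).
Classification: node.


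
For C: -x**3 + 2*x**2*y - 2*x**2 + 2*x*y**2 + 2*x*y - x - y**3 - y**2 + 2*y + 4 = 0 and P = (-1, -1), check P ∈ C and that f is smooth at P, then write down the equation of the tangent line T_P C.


Tangent line at P: 4*x + 5*y + 9 = 0.

Step 1: f(-1, -1) = 0, so P lies on C.
Step 2: partial derivatives
  f_x(x, y) = -3*x**2 + 4*x*y - 4*x + 2*y**2 + 2*y - 1, f_y(x, y) = 2*x**2 + 4*x*y + 2*x - 3*y**2 - 2*y + 2.
  f_x(P) = 4, f_y(P) = 5 (gradient nonzero, so P is smooth).
Step 3: tangent line at P: 4·(x − -1) + 5·(y − -1) = 0.
Expanding: 4*x + 5*y + 9 = 0.


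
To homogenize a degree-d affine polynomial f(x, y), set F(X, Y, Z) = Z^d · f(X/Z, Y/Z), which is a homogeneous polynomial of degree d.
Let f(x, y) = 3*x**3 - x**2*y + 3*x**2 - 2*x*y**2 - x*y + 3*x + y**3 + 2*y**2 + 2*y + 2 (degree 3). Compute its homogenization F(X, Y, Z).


F(X, Y, Z) = 3*X**3 - X**2*Y + 3*X**2*Z - 2*X*Y**2 - X*Y*Z + 3*X*Z**2 + Y**3 + 2*Y**2*Z + 2*Y*Z**2 + 2*Z**3

deg(f) = 3.
Substitute x = X/Z, y = Y/Z into f, then multiply by Z^3.
  monomial 3·x^3·y^0 ↦ 3·X^3·Y^0·Z^0.
  monomial -1·x^2·y^1 ↦ -1·X^2·Y^1·Z^0.
  monomial 3·x^2·y^0 ↦ 3·X^2·Y^0·Z^1.
  monomial -2·x^1·y^2 ↦ -2·X^1·Y^2·Z^0.
  monomial -1·x^1·y^1 ↦ -1·X^1·Y^1·Z^1.
  monomial 3·x^1·y^0 ↦ 3·X^1·Y^0·Z^2.
  monomial 1·x^0·y^3 ↦ 1·X^0·Y^3·Z^0.
  monomial 2·x^0·y^2 ↦ 2·X^0·Y^2·Z^1.
  monomial 2·x^0·y^1 ↦ 2·X^0·Y^1·Z^2.
  monomial 2·x^0·y^0 ↦ 2·X^0·Y^0·Z^3.
Collecting: F(X, Y, Z) = 3*X**3 - X**2*Y + 3*X**2*Z - 2*X*Y**2 - X*Y*Z + 3*X*Z**2 + Y**3 + 2*Y**2*Z + 2*Y*Z**2 + 2*Z**3.


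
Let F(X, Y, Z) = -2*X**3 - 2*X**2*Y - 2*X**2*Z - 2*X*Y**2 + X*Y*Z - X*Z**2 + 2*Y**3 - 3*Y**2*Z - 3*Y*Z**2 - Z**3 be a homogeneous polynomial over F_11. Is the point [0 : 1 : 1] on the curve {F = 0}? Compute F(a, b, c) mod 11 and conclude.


F(0,1,1) ≡ 6 (mod 11); P is NOT on the curve.

Evaluate F(0, 1, 1) term-by-term (mod 11).
  -2*X**3 ↦ -2·0·1·1 = 0
  -2*X**2*Y ↦ -2·0·1·1 = 0
  -2*X**2*Z ↦ -2·0·1·1 = 0
  -2*X*Y**2 ↦ -2·0·1·1 = 0
  X*Y*Z ↦ 1·0·1·1 = 0
  -X*Z**2 ↦ -1·0·1·1 = 0
  2*Y**3 ↦ 2·1·1·1 = 2
  -3*Y**2*Z ↦ -3·1·1·1 = -3
  -3*Y*Z**2 ↦ -3·1·1·1 = -3
  -Z**3 ↦ -1·1·1·1 = -1
Sum: F(0, 1, 1) = (0) + (0) + (0) + (0) + (0) + (0) + (2) + (-3) + (-3) + (-1) = -5.
Reducing mod 11: -5 ≡ 6 (mod 11).
Since F(a, b, c) ≡ 6 ≠ 0 (mod 11), P does NOT lie on the curve.


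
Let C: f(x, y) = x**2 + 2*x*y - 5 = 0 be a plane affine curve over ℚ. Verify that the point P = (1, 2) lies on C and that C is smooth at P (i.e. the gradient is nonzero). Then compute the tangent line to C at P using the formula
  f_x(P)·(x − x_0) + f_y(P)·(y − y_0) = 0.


Tangent line at P: 6*x + 2*y - 10 = 0.

Step 1: f(1, 2) = 0, so P lies on C.
Step 2: partial derivatives
  f_x(x, y) = 2*x + 2*y, f_y(x, y) = 2*x.
  f_x(P) = 6, f_y(P) = 2 (gradient nonzero, so P is smooth).
Step 3: tangent line at P: 6·(x − 1) + 2·(y − 2) = 0.
Expanding: 6*x + 2*y - 10 = 0.


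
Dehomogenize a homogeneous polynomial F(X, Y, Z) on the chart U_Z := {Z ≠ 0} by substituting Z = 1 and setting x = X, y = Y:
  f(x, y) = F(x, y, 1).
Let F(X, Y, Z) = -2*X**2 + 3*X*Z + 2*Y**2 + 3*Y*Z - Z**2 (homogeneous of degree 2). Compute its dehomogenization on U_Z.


f(x, y) = -2*x**2 + 3*x + 2*y**2 + 3*y - 1

On U_Z we set Z = 1. Each monomial c·X^i·Y^j·Z^k in F becomes c·x^i·y^j·1^k = c·x^i·y^j.
Substituting Z = 1: F(X, Y, 1) = -2*x**2 + 3*x + 2*y**2 + 3*y - 1.
Note: deg(f) ≤ deg(F) = 2; strict inequality happens when F is divisible by Z (lost terms).


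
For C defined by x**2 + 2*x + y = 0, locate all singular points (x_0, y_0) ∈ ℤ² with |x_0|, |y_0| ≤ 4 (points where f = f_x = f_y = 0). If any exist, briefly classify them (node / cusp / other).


No singular points in the scanned grid; C is smooth there.

Compute partial derivatives:
  f_x = 2*x + 2.
  f_y = 1.
f_y = 1 is a nonzero constant, so f_y never vanishes: no point (x, y) can satisfy f = f_x = f_y = 0. In particular no (x, y) ∈ {−4, ..., 4}² is singular; the curve is smooth.


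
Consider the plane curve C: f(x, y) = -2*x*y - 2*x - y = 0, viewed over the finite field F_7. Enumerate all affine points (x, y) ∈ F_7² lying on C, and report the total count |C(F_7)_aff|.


Affine F_7-points: {(0, 0), (1, 4), (2, 2), (4, 3), (5, 1), (6, 5)}; count = 6.

For each of the 49 pairs (x, y) ∈ F_7², evaluate f(x, y) mod 7. Record the zeros.
  x = 0: [0↦0, 1↦6, 2↦5, 3↦4, 4↦3, 5↦2, 6↦1]  zeros at y ∈ {0}
  x = 1: [0↦5, 1↦2, 2↦6, 3↦3, 4↦0, 5↦4, 6↦1]  zeros at y ∈ {4}
  x = 2: [0↦3, 1↦5, 2↦0, 3↦2, 4↦4, 5↦6, 6↦1]  zeros at y ∈ {2}
  x = 3: [0↦1, 1↦1, 2↦1, 3↦1, 4↦1, 5↦1, 6↦1]  zeros at y ∈ ∅
  x = 4: [0↦6, 1↦4, 2↦2, 3↦0, 4↦5, 5↦3, 6↦1]  zeros at y ∈ {3}
  x = 5: [0↦4, 1↦0, 2↦3, 3↦6, 4↦2, 5↦5, 6↦1]  zeros at y ∈ {1}
  x = 6: [0↦2, 1↦3, 2↦4, 3↦5, 4↦6, 5↦0, 6↦1]  zeros at y ∈ {5}
Collecting zeros: affine points = {(0, 0), (1, 4), (2, 2), (4, 3), (5, 1), (6, 5)}.
Total count |C(F_7)_aff| = 6.


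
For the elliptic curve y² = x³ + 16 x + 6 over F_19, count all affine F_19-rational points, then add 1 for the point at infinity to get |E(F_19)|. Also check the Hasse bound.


Affine points = {(0, 5), (0, 14), (1, 2), (1, 17), (3, 9), (3, 10), (4, 1), (4, 18), (7, 9), (7, 10), (8, 0), (9, 9), (9, 10), (10, 8), (10, 11), (12, 8), (12, 11), (13, 6), (13, 13), (15, 7), (15, 12), (16, 8), (16, 11), (17, 2), (17, 17)}; affine count = 25; |E(F_19)| = 26.

Discriminant check: Δ ∝ 4a³ + 27b² = 4·16³ + 27·6² = 4·4096 + 27·36 ≡ 9 (mod 19). Nonzero ⇒ E is nonsingular.
For each x ∈ F_19, compute rhs = x³ + 16·x + 6 mod 19, then count y ∈ F_19 with y² ≡ rhs.
  x = 0: rhs = 6, matching y values: 5, 14 (2 points).
  x = 1: rhs = 4, matching y values: 2, 17 (2 points).
  x = 2: rhs = 8, matching y values: none (0 points).
  x = 3: rhs = 5, matching y values: 9, 10 (2 points).
  x = 4: rhs = 1, matching y values: 1, 18 (2 points).
  x = 5: rhs = 2, matching y values: none (0 points).
  x = 6: rhs = 14, matching y values: none (0 points).
  x = 7: rhs = 5, matching y values: 9, 10 (2 points).
  x = 8: rhs = 0, matching y values: 0 (1 points).
  x = 9: rhs = 5, matching y values: 9, 10 (2 points).
  x = 10: rhs = 7, matching y values: 8, 11 (2 points).
  x = 11: rhs = 12, matching y values: none (0 points).
  x = 12: rhs = 7, matching y values: 8, 11 (2 points).
  x = 13: rhs = 17, matching y values: 6, 13 (2 points).
  x = 14: rhs = 10, matching y values: none (0 points).
  x = 15: rhs = 11, matching y values: 7, 12 (2 points).
  x = 16: rhs = 7, matching y values: 8, 11 (2 points).
  x = 17: rhs = 4, matching y values: 2, 17 (2 points).
  x = 18: rhs = 8, matching y values: none (0 points).
Total affine count: 25.
Full point count |E(F_19)| = 25 + 1 = 26.
Hasse bound: |26 − (19+1)| = |6| = 6 ≤ 2√19 ≈ 8.7178 ✓.


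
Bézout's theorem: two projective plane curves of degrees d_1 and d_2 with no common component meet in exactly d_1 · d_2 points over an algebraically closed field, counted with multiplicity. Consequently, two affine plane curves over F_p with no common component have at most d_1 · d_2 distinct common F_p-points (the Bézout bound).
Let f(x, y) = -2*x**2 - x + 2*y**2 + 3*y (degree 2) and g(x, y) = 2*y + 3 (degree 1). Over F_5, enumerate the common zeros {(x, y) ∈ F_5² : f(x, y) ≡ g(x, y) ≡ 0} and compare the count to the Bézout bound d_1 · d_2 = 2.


Common zeros: {(0, 1), (2, 1)}; count = 2; Bézout bound = 2.

deg(f) = 2, deg(g) = 1, so Bézout bound = 2.
Scan x ∈ F_5. For each x, list the y ∈ F_5 with f(x, y) ≡ 0 and those with g(x, y) ≡ 0 (mod 5); the common zeros in that column are the intersection.
  x = 0: f ≡ 0 at y ∈ {0, 1}; g ≡ 0 at y ∈ {1}; common: {1}.
  x = 1: f ≡ 0 at y ∈ ∅; g ≡ 0 at y ∈ {1}; common: ∅.
  x = 2: f ≡ 0 at y ∈ {0, 1}; g ≡ 0 at y ∈ {1}; common: {1}.
  x = 3: f ≡ 0 at y ∈ ∅; g ≡ 0 at y ∈ {1}; common: ∅.
  x = 4: f ≡ 0 at y ∈ ∅; g ≡ 0 at y ∈ {1}; common: ∅.
Collecting: common zeros = {(0, 1), (2, 1)}, so the count is 2.
Comparison with the Bézout bound: 2 ≤ 2 = deg(f)·deg(g), as expected for curves with no common component (the bound is attained).


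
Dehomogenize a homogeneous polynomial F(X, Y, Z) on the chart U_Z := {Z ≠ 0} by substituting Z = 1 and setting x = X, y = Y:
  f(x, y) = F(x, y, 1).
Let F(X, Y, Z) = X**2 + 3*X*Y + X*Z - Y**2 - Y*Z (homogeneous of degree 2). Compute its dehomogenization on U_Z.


f(x, y) = x**2 + 3*x*y + x - y**2 - y

On U_Z we set Z = 1. Each monomial c·X^i·Y^j·Z^k in F becomes c·x^i·y^j·1^k = c·x^i·y^j.
Substituting Z = 1: F(X, Y, 1) = x**2 + 3*x*y + x - y**2 - y.
Note: deg(f) ≤ deg(F) = 2; strict inequality happens when F is divisible by Z (lost terms).
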